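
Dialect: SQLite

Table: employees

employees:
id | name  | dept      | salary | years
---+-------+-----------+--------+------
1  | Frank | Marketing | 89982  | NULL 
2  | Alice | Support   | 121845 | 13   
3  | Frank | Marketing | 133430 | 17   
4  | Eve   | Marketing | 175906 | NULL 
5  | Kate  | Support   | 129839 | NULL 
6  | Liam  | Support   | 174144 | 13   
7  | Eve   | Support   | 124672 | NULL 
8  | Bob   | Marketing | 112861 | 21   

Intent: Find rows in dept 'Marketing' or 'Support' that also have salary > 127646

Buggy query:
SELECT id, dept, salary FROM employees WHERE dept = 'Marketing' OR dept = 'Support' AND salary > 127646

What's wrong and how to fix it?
Bug: AND binds tighter than OR, so this parses as dept = 'Marketing' OR (dept = 'Support' AND salary > 127646)

Fix: Add parentheses around the OR so the AND applies to both alternatives

Corrected query:
SELECT id, dept, salary FROM employees WHERE (dept = 'Marketing' OR dept = 'Support') AND salary > 127646

Result:
id | dept      | salary
---+-----------+-------
3  | Marketing | 133430
4  | Marketing | 175906
5  | Support   | 129839
6  | Support   | 174144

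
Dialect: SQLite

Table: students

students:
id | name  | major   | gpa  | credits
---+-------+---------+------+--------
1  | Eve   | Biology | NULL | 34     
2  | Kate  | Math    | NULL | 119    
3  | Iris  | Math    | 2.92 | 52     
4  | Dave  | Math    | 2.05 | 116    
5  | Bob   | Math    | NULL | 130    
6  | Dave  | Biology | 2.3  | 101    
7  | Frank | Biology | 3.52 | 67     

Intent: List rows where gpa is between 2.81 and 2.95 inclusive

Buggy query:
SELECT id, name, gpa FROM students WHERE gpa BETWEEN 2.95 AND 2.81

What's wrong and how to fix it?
Bug: The bounds are reversed; BETWEEN a AND b requires a <= b to match anything

Fix: Swap the bounds so the smaller value comes first

Corrected query:
SELECT id, name, gpa FROM students WHERE gpa BETWEEN 2.81 AND 2.95

Result:
id | name | gpa 
---+------+-----
3  | Iris | 2.92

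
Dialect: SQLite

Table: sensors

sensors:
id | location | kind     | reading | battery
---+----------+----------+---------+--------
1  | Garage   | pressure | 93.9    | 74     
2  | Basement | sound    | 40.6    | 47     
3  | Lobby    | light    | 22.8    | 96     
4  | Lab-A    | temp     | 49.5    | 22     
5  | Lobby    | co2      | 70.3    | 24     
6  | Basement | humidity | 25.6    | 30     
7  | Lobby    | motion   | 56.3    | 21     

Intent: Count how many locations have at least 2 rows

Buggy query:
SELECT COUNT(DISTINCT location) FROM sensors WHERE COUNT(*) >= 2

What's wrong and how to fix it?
Bug: COUNT(*) cannot appear in WHERE; the per-group count doesn't exist yet

Fix: Group first with HAVING COUNT(*) >= 2, then COUNT the resulting groups

Corrected query:
SELECT COUNT(*) FROM (SELECT location FROM sensors GROUP BY location HAVING COUNT(*) >= 2)

Result:
COUNT(*)
--------
2       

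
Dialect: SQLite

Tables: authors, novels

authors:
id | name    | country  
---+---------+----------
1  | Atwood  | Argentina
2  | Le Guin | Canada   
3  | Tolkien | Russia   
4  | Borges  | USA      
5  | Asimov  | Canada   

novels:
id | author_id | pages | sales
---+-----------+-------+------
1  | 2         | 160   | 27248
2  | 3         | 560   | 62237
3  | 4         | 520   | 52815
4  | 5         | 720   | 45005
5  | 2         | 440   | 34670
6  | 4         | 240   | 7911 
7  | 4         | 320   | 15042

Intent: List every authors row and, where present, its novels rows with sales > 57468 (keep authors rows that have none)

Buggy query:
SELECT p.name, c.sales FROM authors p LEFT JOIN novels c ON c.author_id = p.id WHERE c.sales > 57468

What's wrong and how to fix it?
Bug: A WHERE condition on the right-hand table after LEFT JOIN drops unmatched parents

Fix: Put 'c.sales > 57468' in the JOIN's ON clause instead of WHERE

Corrected query:
SELECT p.name, c.sales FROM authors p LEFT JOIN novels c ON c.author_id = p.id AND c.sales > 57468

Result:
name    | sales
--------+------
Atwood  | NULL 
Le Guin | NULL 
Tolkien | 62237
Borges  | NULL 
Asimov  | NULL 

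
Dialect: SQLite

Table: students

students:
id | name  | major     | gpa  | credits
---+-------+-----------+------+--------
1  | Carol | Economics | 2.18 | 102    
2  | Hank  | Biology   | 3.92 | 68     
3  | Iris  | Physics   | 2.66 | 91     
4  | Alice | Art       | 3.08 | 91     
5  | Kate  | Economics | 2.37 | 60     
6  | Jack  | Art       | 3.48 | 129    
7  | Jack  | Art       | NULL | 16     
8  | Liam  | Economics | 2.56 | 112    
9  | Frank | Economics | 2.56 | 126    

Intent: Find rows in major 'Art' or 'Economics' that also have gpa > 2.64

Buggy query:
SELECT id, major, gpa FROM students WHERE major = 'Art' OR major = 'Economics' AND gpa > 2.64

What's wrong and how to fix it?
Bug: AND binds tighter than OR, so this parses as major = 'Art' OR (major = 'Economics' AND gpa > 2.64)

Fix: Add parentheses around the OR so the AND applies to both alternatives

Corrected query:
SELECT id, major, gpa FROM students WHERE (major = 'Art' OR major = 'Economics') AND gpa > 2.64

Result:
id | major | gpa 
---+-------+-----
4  | Art   | 3.08
6  | Art   | 3.48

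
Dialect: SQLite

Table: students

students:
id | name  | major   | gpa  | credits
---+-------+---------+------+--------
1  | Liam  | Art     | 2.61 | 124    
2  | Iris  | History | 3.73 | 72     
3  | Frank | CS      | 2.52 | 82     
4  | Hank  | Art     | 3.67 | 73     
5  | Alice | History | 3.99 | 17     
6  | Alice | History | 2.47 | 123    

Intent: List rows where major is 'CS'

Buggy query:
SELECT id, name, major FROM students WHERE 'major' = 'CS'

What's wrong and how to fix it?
Bug: 'major' in single quotes is a string literal, not the column; the comparison is literal-vs-literal and never true

Fix: Reference the column as major without single quotes

Corrected query:
SELECT id, name, major FROM students WHERE major = 'CS'

Result:
id | name  | major
---+-------+------
3  | Frank | CS   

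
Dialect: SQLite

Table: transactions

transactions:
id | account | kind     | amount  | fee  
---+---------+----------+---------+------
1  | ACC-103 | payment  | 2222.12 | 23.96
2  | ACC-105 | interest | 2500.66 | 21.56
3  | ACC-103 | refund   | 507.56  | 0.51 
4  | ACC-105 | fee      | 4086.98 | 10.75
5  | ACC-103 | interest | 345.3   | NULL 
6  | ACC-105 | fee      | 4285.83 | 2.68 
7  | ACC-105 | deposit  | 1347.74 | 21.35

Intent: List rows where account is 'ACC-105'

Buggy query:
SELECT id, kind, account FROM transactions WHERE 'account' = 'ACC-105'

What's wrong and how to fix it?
Bug: Single quotes denote string literals in SQL; the column name is being compared as a constant string

Fix: Remove the quotes around the column name (or use double quotes for an identifier)

Corrected query:
SELECT id, kind, account FROM transactions WHERE account = 'ACC-105'

Result:
id | kind     | account
---+----------+--------
2  | interest | ACC-105
4  | fee      | ACC-105
6  | fee      | ACC-105
7  | deposit  | ACC-105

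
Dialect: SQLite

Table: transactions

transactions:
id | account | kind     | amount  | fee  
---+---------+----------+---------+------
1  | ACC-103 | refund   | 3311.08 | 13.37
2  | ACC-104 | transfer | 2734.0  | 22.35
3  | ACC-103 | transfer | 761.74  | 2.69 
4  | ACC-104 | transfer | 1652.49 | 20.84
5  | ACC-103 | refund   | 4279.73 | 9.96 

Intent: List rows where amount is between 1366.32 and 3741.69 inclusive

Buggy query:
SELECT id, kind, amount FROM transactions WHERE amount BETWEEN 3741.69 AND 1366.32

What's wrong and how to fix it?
Bug: BETWEEN expects the lower bound first; with 3741.69 AND 1366.32 the range is empty

Fix: Swap the bounds so the smaller value comes first

Corrected query:
SELECT id, kind, amount FROM transactions WHERE amount BETWEEN 1366.32 AND 3741.69

Result:
id | kind     | amount 
---+----------+--------
1  | refund   | 3311.08
2  | transfer | 2734   
4  | transfer | 1652.49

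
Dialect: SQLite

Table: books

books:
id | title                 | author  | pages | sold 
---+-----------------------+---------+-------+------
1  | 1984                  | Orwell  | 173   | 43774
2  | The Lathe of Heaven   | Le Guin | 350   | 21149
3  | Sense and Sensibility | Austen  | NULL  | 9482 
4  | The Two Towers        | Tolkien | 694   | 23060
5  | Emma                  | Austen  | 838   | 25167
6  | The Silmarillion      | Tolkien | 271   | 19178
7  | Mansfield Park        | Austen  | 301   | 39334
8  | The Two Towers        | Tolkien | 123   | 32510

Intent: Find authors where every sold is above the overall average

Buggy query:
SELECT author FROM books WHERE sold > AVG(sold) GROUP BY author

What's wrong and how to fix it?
Bug: WHERE evaluates per row before aggregation, so AVG() is unavailable

Fix: Use a subquery for AVG and a HAVING MIN(...) filter so the condition holds for every row in the group

Corrected query:
SELECT author FROM books GROUP BY author HAVING MIN(sold) > (SELECT AVG(sold) FROM books)

Result:
author
------
Orwell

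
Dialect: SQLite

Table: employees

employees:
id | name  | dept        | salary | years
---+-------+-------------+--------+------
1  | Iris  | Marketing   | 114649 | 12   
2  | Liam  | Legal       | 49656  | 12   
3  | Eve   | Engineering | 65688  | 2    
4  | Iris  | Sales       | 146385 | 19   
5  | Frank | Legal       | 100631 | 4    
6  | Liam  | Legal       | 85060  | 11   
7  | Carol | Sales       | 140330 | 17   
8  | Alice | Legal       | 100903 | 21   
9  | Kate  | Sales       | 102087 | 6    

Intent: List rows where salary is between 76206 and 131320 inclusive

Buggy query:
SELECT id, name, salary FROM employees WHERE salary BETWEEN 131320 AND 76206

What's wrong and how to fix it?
Bug: BETWEEN expects the lower bound first; with 131320 AND 76206 the range is empty

Fix: Write BETWEEN 76206 AND 131320

Corrected query:
SELECT id, name, salary FROM employees WHERE salary BETWEEN 76206 AND 131320

Result:
id | name  | salary
---+-------+-------
1  | Iris  | 114649
5  | Frank | 100631
6  | Liam  | 85060 
8  | Alice | 100903
9  | Kate  | 102087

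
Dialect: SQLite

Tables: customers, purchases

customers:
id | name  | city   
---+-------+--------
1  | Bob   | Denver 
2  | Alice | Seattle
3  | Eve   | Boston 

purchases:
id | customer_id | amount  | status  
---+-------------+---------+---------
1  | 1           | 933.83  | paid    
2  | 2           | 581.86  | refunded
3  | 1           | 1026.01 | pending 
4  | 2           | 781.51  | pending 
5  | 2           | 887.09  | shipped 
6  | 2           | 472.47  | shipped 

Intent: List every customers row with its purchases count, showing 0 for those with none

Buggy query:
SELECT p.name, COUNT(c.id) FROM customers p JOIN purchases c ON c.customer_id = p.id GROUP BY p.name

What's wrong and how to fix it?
Bug: INNER JOIN drops customers rows that have no matching purchases rows

Fix: Switch to LEFT JOIN to retain unmatched parent rows

Corrected query:
SELECT p.name, COUNT(c.id) FROM customers p LEFT JOIN purchases c ON c.customer_id = p.id GROUP BY p.name

Result:
name  | COUNT(c.id)
------+------------
Alice | 4          
Bob   | 2          
Eve   | 0          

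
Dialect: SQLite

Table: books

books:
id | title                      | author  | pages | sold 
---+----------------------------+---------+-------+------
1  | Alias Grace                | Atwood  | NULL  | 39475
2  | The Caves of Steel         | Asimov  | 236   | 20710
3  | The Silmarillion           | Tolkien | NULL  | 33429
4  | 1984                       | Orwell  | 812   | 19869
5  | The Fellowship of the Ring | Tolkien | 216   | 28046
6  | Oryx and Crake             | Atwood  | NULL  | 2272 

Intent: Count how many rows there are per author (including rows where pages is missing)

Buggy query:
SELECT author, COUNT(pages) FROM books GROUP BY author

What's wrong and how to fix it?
Bug: COUNT(column) counts non-NULL values only; rows with NULL pages aren't counted

Fix: Use COUNT(*) to count all rows regardless of NULL

Corrected query:
SELECT author, COUNT(*) FROM books GROUP BY author

Result:
author  | COUNT(*)
--------+---------
Asimov  | 1       
Atwood  | 2       
Orwell  | 1       
Tolkien | 2       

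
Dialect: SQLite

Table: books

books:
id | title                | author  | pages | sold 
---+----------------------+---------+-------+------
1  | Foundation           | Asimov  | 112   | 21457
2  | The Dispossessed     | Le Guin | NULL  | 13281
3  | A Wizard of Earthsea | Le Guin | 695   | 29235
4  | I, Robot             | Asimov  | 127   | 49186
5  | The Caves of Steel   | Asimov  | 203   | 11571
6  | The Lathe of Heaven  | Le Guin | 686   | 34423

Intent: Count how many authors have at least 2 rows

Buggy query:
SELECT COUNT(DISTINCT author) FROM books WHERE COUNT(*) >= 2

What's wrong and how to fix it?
Bug: COUNT(*) cannot appear in WHERE; the per-group count doesn't exist yet

Fix: Group first with HAVING COUNT(*) >= 2, then COUNT the resulting groups

Corrected query:
SELECT COUNT(*) FROM (SELECT author FROM books GROUP BY author HAVING COUNT(*) >= 2)

Result:
COUNT(*)
--------
2       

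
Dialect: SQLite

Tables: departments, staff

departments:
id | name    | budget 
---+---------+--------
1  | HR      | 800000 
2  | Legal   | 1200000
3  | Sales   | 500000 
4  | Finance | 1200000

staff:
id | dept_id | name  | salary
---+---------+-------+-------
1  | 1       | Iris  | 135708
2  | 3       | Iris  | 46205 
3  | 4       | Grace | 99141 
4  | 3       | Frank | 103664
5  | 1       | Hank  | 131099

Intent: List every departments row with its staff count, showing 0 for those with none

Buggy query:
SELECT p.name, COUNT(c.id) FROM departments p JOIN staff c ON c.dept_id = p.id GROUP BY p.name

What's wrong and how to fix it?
Bug: INNER JOIN drops departments rows that have no matching staff rows

Fix: Switch to LEFT JOIN to retain unmatched parent rows

Corrected query:
SELECT p.name, COUNT(c.id) FROM departments p LEFT JOIN staff c ON c.dept_id = p.id GROUP BY p.name

Result:
name    | COUNT(c.id)
--------+------------
Finance | 1          
HR      | 2          
Legal   | 0          
Sales   | 2          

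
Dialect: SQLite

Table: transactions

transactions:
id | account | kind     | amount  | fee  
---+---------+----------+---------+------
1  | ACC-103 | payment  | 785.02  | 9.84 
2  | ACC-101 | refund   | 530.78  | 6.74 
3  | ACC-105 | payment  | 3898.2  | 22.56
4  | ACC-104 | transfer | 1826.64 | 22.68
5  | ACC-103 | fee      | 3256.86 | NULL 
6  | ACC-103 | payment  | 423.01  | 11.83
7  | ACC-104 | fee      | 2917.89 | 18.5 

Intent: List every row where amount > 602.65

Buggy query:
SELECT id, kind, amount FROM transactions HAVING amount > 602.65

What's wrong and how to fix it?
Bug: HAVING filters the output of aggregation, but this query has no GROUP BY and no aggregate functions, so SQLite rejects it (HAVING clause on a non-aggregate query); the condition here is per row

Fix: Use WHERE for row-level filtering

Corrected query:
SELECT id, kind, amount FROM transactions WHERE amount > 602.65

Result:
id | kind     | amount 
---+----------+--------
1  | payment  | 785.02 
3  | payment  | 3898.2 
4  | transfer | 1826.64
5  | fee      | 3256.86
7  | fee      | 2917.89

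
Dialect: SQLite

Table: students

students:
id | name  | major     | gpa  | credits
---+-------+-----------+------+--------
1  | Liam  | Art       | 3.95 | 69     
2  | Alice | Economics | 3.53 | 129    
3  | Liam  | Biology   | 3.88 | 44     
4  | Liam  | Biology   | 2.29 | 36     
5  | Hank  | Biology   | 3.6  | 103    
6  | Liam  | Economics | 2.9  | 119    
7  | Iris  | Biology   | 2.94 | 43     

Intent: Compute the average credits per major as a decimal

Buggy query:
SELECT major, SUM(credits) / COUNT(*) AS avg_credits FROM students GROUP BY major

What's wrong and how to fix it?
Bug: SUM(credits) and COUNT(*) are both integers; the division truncates the fractional part

Fix: Cast one side to REAL so the division keeps the fractional part

Corrected query:
SELECT major, SUM(credits) * 1.0 / COUNT(*) AS avg_credits FROM students GROUP BY major

Result:
major     | avg_credits
----------+------------
Art       | 69         
Biology   | 56.5       
Economics | 124        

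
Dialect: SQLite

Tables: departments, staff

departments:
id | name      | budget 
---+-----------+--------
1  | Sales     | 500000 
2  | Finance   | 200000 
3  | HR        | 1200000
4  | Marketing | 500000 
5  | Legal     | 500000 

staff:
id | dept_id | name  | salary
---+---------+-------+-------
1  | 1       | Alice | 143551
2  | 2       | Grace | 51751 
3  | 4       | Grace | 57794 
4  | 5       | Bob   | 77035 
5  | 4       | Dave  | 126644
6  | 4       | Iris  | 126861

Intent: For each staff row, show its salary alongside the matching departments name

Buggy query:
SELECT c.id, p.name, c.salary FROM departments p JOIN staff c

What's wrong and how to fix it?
Bug: JOIN with no ON clause produces a cartesian product; every staff row pairs with every departments row

Fix: Add ON c.dept_id = p.id to the JOIN

Corrected query:
SELECT c.id, p.name, c.salary FROM departments p JOIN staff c ON c.dept_id = p.id

Result:
id | name      | salary
---+-----------+-------
1  | Sales     | 143551
2  | Finance   | 51751 
3  | Marketing | 57794 
4  | Legal     | 77035 
5  | Marketing | 126644
6  | Marketing | 126861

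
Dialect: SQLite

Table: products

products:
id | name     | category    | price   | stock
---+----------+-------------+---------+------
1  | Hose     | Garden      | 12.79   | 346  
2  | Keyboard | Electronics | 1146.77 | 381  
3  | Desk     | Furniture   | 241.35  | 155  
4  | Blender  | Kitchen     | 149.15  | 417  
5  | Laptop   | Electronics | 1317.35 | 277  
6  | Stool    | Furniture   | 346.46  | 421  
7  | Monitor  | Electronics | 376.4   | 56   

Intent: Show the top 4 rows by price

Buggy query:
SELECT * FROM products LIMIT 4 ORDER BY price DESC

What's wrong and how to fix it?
Bug: LIMIT must come after ORDER BY

Fix: Swap the clauses: ORDER BY first, then LIMIT

Corrected query:
SELECT * FROM products ORDER BY price DESC LIMIT 4

Result:
id | name     | category    | price   | stock
---+----------+-------------+---------+------
5  | Laptop   | Electronics | 1317.35 | 277  
2  | Keyboard | Electronics | 1146.77 | 381  
7  | Monitor  | Electronics | 376.4   | 56   
6  | Stool    | Furniture   | 346.46  | 421  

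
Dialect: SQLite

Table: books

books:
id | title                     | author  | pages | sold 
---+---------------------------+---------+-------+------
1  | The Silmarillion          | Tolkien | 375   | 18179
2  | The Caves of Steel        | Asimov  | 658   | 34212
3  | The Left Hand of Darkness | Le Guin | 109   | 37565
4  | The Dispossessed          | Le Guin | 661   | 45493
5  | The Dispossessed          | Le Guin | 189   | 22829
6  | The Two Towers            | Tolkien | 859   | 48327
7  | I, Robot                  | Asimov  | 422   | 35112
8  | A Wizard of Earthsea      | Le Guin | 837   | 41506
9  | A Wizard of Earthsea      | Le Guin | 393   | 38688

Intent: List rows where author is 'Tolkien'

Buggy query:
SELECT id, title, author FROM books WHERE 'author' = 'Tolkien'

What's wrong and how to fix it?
Bug: 'author' in single quotes is a string literal, not the column; the comparison is literal-vs-literal and never true

Fix: Reference the column as author without single quotes

Corrected query:
SELECT id, title, author FROM books WHERE author = 'Tolkien'

Result:
id | title            | author 
---+------------------+--------
1  | The Silmarillion | Tolkien
6  | The Two Towers   | Tolkien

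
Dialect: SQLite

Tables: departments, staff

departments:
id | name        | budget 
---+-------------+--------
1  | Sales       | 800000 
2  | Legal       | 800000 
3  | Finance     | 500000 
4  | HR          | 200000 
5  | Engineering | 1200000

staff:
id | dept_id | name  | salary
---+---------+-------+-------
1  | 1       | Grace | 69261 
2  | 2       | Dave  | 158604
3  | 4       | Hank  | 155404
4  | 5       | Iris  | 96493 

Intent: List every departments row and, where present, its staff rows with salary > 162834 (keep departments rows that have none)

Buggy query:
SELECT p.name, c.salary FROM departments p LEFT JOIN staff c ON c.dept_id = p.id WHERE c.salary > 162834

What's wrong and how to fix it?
Bug: A WHERE condition on the right-hand table after LEFT JOIN drops unmatched parents

Fix: Put 'c.salary > 162834' in the JOIN's ON clause instead of WHERE

Corrected query:
SELECT p.name, c.salary FROM departments p LEFT JOIN staff c ON c.dept_id = p.id AND c.salary > 162834

Result:
name        | salary
------------+-------
Sales       | NULL  
Legal       | NULL  
Finance     | NULL  
HR          | NULL  
Engineering | NULL  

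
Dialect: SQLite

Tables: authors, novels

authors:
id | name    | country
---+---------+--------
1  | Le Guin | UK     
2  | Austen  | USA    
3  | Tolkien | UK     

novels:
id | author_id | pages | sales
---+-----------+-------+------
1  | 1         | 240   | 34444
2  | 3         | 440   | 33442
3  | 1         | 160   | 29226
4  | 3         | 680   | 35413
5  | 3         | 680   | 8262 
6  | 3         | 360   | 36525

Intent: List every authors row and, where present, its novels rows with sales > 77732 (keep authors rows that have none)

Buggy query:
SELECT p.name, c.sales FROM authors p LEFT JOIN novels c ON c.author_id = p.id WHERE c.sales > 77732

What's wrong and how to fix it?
Bug: Filtering c.sales in WHERE discards the NULL rows produced by LEFT JOIN, turning it into an inner join

Fix: Move the right-table condition into the ON clause so unmatched parents are kept

Corrected query:
SELECT p.name, c.sales FROM authors p LEFT JOIN novels c ON c.author_id = p.id AND c.sales > 77732

Result:
name    | sales
--------+------
Le Guin | NULL 
Austen  | NULL 
Tolkien | NULL 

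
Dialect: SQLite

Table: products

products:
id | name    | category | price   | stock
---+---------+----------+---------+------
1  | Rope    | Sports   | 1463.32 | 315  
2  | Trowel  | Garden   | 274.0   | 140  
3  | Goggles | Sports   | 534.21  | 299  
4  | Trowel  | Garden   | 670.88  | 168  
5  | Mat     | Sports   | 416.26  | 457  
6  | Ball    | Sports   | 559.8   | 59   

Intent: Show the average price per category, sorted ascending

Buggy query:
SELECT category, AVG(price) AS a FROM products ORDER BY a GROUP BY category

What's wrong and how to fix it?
Bug: GROUP BY must precede ORDER BY

Fix: Move ORDER BY to the end, after GROUP BY

Corrected query:
SELECT category, AVG(price) AS a FROM products GROUP BY category ORDER BY a

Result:
category | a       
---------+---------
Garden   | 472.44  
Sports   | 743.3975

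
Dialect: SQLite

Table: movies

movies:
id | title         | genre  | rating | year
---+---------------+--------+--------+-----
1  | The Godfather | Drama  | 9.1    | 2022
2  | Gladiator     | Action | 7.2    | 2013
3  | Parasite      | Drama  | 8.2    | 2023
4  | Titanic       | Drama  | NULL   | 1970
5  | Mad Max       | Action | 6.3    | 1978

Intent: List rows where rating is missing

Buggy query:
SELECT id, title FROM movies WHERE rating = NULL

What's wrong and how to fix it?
Bug: '= NULL' is always unknown in SQL three-valued logic, so no rows match

Fix: Use IS NULL to test for NULL

Corrected query:
SELECT id, title FROM movies WHERE rating IS NULL

Result:
id | title  
---+--------
4  | Titanic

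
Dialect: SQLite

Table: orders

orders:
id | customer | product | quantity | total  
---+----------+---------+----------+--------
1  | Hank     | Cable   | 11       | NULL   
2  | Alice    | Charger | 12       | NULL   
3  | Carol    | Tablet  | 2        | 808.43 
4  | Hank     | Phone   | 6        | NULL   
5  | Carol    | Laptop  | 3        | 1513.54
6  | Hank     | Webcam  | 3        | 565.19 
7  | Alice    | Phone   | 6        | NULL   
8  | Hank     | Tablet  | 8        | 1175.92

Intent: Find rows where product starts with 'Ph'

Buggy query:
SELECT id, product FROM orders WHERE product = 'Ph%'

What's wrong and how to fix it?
Bug: '=' compares the literal string including the % character; pattern matching needs LIKE

Fix: Replace '=' with LIKE so 'Ph%' is treated as a pattern

Corrected query:
SELECT id, product FROM orders WHERE product LIKE 'Ph%'

Result:
id | product
---+--------
4  | Phone  
7  | Phone  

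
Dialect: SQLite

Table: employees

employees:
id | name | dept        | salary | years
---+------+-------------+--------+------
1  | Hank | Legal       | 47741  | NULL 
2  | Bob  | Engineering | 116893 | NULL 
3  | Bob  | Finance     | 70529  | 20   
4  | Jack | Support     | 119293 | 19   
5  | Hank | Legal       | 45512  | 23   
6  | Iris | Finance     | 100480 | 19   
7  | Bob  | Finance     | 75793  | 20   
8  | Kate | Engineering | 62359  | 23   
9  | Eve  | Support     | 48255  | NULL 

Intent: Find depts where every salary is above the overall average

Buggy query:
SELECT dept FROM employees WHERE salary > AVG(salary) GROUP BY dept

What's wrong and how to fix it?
Bug: WHERE evaluates per row before aggregation, so AVG() is unavailable

Fix: Compute the overall average in a scalar subquery and compare each group's MIN against it in HAVING

Corrected query:
SELECT dept FROM employees GROUP BY dept HAVING MIN(salary) > (SELECT AVG(salary) FROM employees)

Result:
(no rows)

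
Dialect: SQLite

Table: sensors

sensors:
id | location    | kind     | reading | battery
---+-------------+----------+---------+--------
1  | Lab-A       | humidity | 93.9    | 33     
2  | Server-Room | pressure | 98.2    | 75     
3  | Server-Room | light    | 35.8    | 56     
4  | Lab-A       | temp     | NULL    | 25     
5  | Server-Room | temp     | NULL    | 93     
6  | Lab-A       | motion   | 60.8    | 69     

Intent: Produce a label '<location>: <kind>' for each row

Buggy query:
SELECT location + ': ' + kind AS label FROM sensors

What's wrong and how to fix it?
Bug: '+' is numeric addition; on text columns SQLite converts them to 0 instead of concatenating

Fix: Use the || operator for string concatenation

Corrected query:
SELECT location || ': ' || kind AS label FROM sensors

Result:
label                
---------------------
Lab-A: humidity      
Server-Room: pressure
Server-Room: light   
Lab-A: temp          
Server-Room: temp    
Lab-A: motion        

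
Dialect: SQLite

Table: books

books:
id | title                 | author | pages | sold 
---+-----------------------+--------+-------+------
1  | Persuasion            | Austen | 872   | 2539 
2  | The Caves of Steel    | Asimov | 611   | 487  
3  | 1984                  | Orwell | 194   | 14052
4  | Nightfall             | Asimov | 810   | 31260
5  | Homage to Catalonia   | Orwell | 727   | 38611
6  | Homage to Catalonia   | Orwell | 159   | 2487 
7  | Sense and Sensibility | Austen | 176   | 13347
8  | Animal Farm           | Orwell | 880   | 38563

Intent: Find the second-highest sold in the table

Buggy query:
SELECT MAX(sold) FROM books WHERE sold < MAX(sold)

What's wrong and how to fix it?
Bug: The inner MAX is an aggregate inside WHERE, which is not allowed

Fix: Compute the overall MAX in a subquery, then take MAX of rows below it

Corrected query:
SELECT MAX(sold) FROM books WHERE sold < (SELECT MAX(sold) FROM books)

Result:
MAX(sold)
---------
38563    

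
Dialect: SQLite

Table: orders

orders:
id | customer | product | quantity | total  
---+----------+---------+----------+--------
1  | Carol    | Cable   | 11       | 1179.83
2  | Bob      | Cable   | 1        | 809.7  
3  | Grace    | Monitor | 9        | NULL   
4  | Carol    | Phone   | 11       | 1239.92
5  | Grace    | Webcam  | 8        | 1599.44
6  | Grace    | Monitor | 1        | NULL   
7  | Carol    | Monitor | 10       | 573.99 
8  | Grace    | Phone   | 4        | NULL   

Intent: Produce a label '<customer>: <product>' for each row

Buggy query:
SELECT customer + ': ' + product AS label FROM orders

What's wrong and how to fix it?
Bug: SQLite uses || for string concatenation; + coerces text to numbers (yielding 0)

Fix: Use the || operator for string concatenation

Corrected query:
SELECT customer || ': ' || product AS label FROM orders

Result:
label         
--------------
Carol: Cable  
Bob: Cable    
Grace: Monitor
Carol: Phone  
Grace: Webcam 
Grace: Monitor
Carol: Monitor
Grace: Phone  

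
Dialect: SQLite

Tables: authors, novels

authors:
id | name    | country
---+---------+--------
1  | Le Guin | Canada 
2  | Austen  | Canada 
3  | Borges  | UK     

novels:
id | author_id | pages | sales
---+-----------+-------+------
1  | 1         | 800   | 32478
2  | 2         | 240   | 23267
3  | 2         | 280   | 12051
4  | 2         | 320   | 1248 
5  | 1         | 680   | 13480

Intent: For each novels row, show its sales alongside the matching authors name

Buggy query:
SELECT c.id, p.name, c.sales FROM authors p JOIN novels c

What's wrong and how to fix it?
Bug: JOIN with no ON clause produces a cartesian product; every novels row pairs with every authors row

Fix: Add ON c.author_id = p.id to the JOIN

Corrected query:
SELECT c.id, p.name, c.sales FROM authors p JOIN novels c ON c.author_id = p.id

Result:
id | name    | sales
---+---------+------
1  | Le Guin | 32478
2  | Austen  | 23267
3  | Austen  | 12051
4  | Austen  | 1248 
5  | Le Guin | 13480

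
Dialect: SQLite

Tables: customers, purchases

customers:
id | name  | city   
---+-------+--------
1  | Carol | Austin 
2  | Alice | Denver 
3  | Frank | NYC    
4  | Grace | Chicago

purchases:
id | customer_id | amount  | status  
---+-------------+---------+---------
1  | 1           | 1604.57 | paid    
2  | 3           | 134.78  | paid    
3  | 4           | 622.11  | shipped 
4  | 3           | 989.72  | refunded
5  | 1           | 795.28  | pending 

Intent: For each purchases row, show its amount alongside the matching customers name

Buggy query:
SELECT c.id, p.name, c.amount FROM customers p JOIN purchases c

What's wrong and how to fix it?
Bug: Missing join condition: each purchases row is matched to all customers rows instead of just its own

Fix: Add ON c.customer_id = p.id to the JOIN

Corrected query:
SELECT c.id, p.name, c.amount FROM customers p JOIN purchases c ON c.customer_id = p.id

Result:
id | name  | amount 
---+-------+--------
1  | Carol | 1604.57
2  | Frank | 134.78 
3  | Grace | 622.11 
4  | Frank | 989.72 
5  | Carol | 795.28 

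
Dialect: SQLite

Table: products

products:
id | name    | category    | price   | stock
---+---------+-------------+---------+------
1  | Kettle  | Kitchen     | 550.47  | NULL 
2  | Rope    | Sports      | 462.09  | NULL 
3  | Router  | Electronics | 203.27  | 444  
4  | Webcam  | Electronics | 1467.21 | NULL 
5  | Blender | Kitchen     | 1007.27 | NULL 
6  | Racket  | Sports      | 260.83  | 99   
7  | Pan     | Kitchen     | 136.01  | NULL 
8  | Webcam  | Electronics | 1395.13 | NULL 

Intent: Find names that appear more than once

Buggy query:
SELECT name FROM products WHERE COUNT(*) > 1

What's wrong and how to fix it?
Bug: COUNT(*) is an aggregate and cannot be used in WHERE

Fix: Group first, then use HAVING for the count condition

Corrected query:
SELECT name FROM products GROUP BY name HAVING COUNT(*) > 1

Result:
name  
------
Webcam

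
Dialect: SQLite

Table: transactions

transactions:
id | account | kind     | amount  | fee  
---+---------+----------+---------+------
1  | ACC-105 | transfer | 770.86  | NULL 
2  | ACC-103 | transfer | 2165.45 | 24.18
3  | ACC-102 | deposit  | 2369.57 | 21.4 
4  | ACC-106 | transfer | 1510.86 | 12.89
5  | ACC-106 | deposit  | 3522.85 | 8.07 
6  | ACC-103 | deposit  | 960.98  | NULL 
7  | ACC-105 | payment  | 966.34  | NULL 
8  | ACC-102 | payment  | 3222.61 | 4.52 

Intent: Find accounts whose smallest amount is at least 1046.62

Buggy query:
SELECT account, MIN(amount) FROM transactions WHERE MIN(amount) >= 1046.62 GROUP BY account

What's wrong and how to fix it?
Bug: MIN() in WHERE is a misuse of aggregate

Fix: Use HAVING for the per-group MIN condition

Corrected query:
SELECT account, MIN(amount) FROM transactions GROUP BY account HAVING MIN(amount) >= 1046.62

Result:
account | MIN(amount)
--------+------------
ACC-102 | 2369.57    
ACC-106 | 1510.86    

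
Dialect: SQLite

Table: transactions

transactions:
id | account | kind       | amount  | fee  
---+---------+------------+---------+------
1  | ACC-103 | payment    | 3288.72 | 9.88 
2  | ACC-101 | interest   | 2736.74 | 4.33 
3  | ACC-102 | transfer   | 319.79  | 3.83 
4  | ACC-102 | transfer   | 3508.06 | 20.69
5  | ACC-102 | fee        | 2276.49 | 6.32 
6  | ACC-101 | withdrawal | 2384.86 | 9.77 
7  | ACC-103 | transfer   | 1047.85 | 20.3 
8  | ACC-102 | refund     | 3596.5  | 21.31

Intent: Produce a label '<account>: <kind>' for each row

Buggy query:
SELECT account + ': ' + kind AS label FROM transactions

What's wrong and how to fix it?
Bug: '+' is numeric addition; on text columns SQLite converts them to 0 instead of concatenating

Fix: Replace + with || to concatenate text

Corrected query:
SELECT account || ': ' || kind AS label FROM transactions

Result:
label              
-------------------
ACC-103: payment   
ACC-101: interest  
ACC-102: transfer  
ACC-102: transfer  
ACC-102: fee       
ACC-101: withdrawal
ACC-103: transfer  
ACC-102: refund    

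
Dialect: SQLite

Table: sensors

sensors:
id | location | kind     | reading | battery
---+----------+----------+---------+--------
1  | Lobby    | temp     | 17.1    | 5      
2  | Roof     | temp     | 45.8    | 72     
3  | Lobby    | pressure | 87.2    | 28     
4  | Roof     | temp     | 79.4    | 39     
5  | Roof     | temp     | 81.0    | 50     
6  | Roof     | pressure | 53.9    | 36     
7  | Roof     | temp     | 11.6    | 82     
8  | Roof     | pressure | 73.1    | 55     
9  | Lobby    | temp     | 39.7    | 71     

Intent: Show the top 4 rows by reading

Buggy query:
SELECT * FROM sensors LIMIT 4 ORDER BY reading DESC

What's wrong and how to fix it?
Bug: ORDER BY cannot follow LIMIT; LIMIT is the final clause

Fix: Swap the clauses: ORDER BY first, then LIMIT

Corrected query:
SELECT * FROM sensors ORDER BY reading DESC LIMIT 4

Result:
id | location | kind     | reading | battery
---+----------+----------+---------+--------
3  | Lobby    | pressure | 87.2    | 28     
5  | Roof     | temp     | 81      | 50     
4  | Roof     | temp     | 79.4    | 39     
8  | Roof     | pressure | 73.1    | 55     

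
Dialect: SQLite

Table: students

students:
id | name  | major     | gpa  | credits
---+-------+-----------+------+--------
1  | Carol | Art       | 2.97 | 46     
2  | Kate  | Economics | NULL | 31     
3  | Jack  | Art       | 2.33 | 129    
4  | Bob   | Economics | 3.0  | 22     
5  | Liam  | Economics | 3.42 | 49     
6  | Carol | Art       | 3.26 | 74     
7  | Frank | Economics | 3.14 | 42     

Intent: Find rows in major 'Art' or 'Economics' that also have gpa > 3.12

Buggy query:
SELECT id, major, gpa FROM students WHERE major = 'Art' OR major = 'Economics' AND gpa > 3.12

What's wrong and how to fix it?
Bug: AND binds tighter than OR, so this parses as major = 'Art' OR (major = 'Economics' AND gpa > 3.12)

Fix: Add parentheses around the OR so the AND applies to both alternatives

Corrected query:
SELECT id, major, gpa FROM students WHERE (major = 'Art' OR major = 'Economics') AND gpa > 3.12

Result:
id | major     | gpa 
---+-----------+-----
5  | Economics | 3.42
6  | Art       | 3.26
7  | Economics | 3.14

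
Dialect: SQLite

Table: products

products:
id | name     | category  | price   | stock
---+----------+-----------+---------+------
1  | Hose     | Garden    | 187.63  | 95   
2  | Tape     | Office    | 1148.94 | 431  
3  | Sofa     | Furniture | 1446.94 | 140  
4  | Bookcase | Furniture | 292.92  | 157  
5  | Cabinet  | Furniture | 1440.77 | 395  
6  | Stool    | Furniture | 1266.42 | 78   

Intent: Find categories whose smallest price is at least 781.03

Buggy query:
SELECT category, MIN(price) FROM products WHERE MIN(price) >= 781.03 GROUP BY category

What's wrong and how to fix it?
Bug: MIN() in WHERE is a misuse of aggregate

Fix: Replace WHERE with HAVING after the GROUP BY

Corrected query:
SELECT category, MIN(price) FROM products GROUP BY category HAVING MIN(price) >= 781.03

Result:
category | MIN(price)
---------+-----------
Office   | 1148.94   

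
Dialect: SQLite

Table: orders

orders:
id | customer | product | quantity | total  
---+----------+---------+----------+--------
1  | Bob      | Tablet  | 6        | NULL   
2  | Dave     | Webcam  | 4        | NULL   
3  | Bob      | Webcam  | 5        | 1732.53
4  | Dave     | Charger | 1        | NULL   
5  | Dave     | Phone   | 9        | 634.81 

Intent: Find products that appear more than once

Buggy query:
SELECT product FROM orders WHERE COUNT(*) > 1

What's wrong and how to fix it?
Bug: COUNT(*) is an aggregate and cannot be used in WHERE

Fix: GROUP BY product, then filter groups with HAVING COUNT(*) > 1

Corrected query:
SELECT product FROM orders GROUP BY product HAVING COUNT(*) > 1

Result:
product
-------
Webcam 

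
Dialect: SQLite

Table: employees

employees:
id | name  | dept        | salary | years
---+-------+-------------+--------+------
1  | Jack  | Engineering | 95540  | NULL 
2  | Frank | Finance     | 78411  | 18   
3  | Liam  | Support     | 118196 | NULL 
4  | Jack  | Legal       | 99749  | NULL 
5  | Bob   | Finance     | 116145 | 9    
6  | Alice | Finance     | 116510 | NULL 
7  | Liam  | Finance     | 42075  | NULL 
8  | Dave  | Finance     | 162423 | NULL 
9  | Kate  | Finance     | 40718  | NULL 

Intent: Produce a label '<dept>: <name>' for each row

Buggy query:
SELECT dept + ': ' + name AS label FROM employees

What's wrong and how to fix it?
Bug: '+' is numeric addition; on text columns SQLite converts them to 0 instead of concatenating

Fix: Replace + with || to concatenate text

Corrected query:
SELECT dept || ': ' || name AS label FROM employees

Result:
label            
-----------------
Engineering: Jack
Finance: Frank   
Support: Liam    
Legal: Jack      
Finance: Bob     
Finance: Alice   
Finance: Liam    
Finance: Dave    
Finance: Kate    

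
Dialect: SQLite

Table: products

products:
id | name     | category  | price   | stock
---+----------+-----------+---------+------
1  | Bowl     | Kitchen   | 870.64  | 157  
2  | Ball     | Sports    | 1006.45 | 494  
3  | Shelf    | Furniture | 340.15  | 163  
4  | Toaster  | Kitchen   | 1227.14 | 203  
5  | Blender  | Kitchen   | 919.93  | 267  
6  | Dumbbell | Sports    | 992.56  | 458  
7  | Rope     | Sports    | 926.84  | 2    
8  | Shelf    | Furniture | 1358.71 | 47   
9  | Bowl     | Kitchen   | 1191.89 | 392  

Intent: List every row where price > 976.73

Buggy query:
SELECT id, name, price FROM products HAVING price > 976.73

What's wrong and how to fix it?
Bug: This is a non-aggregate query (no GROUP BY, no aggregates), so in SQLite the HAVING clause is invalid here; a row-level condition belongs in WHERE

Fix: Replace HAVING with WHERE since the condition applies to individual rows

Corrected query:
SELECT id, name, price FROM products WHERE price > 976.73

Result:
id | name     | price  
---+----------+--------
2  | Ball     | 1006.45
4  | Toaster  | 1227.14
6  | Dumbbell | 992.56 
8  | Shelf    | 1358.71
9  | Bowl     | 1191.89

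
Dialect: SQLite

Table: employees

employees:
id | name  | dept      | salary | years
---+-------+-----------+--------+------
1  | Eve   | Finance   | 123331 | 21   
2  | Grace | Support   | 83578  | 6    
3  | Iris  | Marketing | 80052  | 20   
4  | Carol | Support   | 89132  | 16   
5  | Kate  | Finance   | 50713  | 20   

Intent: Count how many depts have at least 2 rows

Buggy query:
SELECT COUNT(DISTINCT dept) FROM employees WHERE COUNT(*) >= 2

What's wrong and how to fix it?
Bug: COUNT(*) cannot appear in WHERE; the per-group count doesn't exist yet

Fix: Group first with HAVING COUNT(*) >= 2, then COUNT the resulting groups

Corrected query:
SELECT COUNT(*) FROM (SELECT dept FROM employees GROUP BY dept HAVING COUNT(*) >= 2)

Result:
COUNT(*)
--------
2       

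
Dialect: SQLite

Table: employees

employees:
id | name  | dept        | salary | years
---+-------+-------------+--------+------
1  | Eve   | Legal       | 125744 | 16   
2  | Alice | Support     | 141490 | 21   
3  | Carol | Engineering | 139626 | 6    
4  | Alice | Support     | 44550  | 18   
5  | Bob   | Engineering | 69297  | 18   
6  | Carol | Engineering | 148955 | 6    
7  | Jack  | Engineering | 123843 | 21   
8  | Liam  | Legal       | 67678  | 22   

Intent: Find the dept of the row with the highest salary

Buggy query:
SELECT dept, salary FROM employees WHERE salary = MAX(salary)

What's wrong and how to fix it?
Bug: MAX(salary) is an aggregate and cannot be used directly in WHERE

Fix: Wrap MAX in a scalar subquery so WHERE compares against a single value

Corrected query:
SELECT dept, salary FROM employees WHERE salary = (SELECT MAX(salary) FROM employees)

Result:
dept        | salary
------------+-------
Engineering | 148955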